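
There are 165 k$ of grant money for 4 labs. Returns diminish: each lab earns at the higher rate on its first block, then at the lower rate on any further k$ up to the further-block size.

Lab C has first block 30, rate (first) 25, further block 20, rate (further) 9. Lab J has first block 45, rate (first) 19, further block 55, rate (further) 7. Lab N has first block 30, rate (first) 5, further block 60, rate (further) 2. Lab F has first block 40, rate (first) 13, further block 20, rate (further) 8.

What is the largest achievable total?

Order all 8 blocks by rate: Lab C/T1 25 > Lab J/T1 19 > Lab F/T1 13 > Lab C/T2 9 > Lab F/T2 8 > Lab J/T2 7 > Lab N/T1 5 > Lab N/T2 2.
Lab C T1 at 25: fill all 30 ; 135 left.
Fill Lab J T1 block (45 at 19) ; 90 left.
Lab F T1 at 13: fill all 40 ; 50 left.
Lab C T2 at 9: fill all 20 ; 30 left.
Lab F/T2 (8): +20 ; 10 left.
10 remain; put them into Lab J T2 at 7.
Total = 25×30 + 19×45 + 13×40 + 9×20 + 8×20 + 7×10 = 2535.

2535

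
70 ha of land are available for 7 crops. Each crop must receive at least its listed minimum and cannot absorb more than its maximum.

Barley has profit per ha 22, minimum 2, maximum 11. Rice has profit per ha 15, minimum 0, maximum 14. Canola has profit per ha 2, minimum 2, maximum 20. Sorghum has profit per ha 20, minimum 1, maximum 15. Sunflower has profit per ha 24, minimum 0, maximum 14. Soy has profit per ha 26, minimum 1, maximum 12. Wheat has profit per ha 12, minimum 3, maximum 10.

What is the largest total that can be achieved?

Meeting every minimum uses 2+0+2+1+0+1+3 = 9 ha, leaving 61.
Rank by profit per ha: Soy 26 > Sunflower 24 > Barley 22 > Sorghum 20 > Rice 15 > Wheat 12 > Canola 2.
Soy: +11 to 12 (cap) — 50 left.
Sunflower takes 14 more to reach its cap of 14 — 36 left.
Barley takes 9 more to reach its cap of 11 — 27 left.
Give Sorghum 14 more to hit its cap of 15 — 13 left.
Rice has room for 14 more but only 13 remain, so it gets 13.
Total = 22×11 + 15×13 + 2×2 + 20×15 + 24×14 + 26×12 + 12×3 = 1425.

1425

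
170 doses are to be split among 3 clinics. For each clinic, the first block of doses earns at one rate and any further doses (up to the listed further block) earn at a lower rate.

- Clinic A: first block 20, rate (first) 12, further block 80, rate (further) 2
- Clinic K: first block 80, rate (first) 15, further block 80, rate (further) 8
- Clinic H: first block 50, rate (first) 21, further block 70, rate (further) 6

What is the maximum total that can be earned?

Order all 6 blocks by rate: Clinic H/T1 21 > Clinic K/T1 15 > Clinic A/T1 12 > Clinic K/T2 8 > Clinic H/T2 6 > Clinic A/T2 2.
Fill Clinic H T1 block (50 at 21) ; 120 left.
Clinic K T1 at 15: fill all 80 ; 40 left.
Clinic A/T1 (12): +20 ; 20 left.
20 remain; put them into Clinic K T2 at 8.
Total = 21×50 + 15×80 + 12×20 + 8×20 = 2650.

2650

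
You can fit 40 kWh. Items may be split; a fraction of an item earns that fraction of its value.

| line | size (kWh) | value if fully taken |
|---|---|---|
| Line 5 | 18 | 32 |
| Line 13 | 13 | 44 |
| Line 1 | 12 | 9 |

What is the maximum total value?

82.75

Best value per unit of size first: Line 13 44/13≈3.38, Line 5 32/18≈1.78, Line 1 9/12≈0.75.
Take all of Line 13 (13 kWh, value 44) → 27 kWh left.
All 18 kWh of Line 5 fit (value 32) → 9 remain.
Fill the last 9 kWh with part of Line 1: 9/12 of it earns 6.75.
Total value = 82.75.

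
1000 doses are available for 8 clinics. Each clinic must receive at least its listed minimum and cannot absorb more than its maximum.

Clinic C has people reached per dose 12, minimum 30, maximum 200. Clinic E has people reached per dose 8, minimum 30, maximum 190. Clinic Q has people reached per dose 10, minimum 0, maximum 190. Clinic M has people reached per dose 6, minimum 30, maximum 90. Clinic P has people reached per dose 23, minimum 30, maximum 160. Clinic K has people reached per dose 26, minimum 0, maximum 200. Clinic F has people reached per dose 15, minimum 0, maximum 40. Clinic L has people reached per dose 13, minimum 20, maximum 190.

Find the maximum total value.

16270

Meeting every minimum uses 30+30+0+30+30+0+0+20 = 140 doses, leaving 860.
Rank by people reached per dose: Clinic K 26 > Clinic P 23 > Clinic F 15 > Clinic L 13 > Clinic C 12 > Clinic Q 10 > Clinic E 8 > Clinic M 6.
Give Clinic K 200 more to hit its cap of 200 — 660 left.
Give Clinic P 130 more to hit its cap of 160 — 530 left.
Give Clinic F 40 more to hit its cap of 40 — 490 left.
Clinic L takes 170 more to reach its cap of 190 — 320 left.
Give Clinic C 170 more to hit its cap of 200 — 150 left.
Clinic Q: +150 (room for 190) → 150. Pool exhausted.
Total = 12×200 + 8×30 + 10×150 + 6×30 + 23×160 + 26×200 + 15×40 + 13×190 = 16270.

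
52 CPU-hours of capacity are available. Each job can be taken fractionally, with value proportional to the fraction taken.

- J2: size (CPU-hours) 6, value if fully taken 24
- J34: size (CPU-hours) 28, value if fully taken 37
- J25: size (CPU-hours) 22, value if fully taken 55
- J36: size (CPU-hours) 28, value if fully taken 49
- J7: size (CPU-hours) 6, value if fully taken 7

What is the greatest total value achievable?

Best value per unit of size first: J2 24/6≈4, J25 55/22≈2.5, J36 49/28≈1.75, J34 37/28≈1.32, J7 7/6≈1.17.
Take all of J2 (6 CPU-hours, value 24) → 46 CPU-hours left.
All 22 CPU-hours of J25 fit (value 55) → 24 remain.
Only 24 CPU-hours remain; take 24/28 of J36 for value 49×24/28 = 42.
Total value = 121.

121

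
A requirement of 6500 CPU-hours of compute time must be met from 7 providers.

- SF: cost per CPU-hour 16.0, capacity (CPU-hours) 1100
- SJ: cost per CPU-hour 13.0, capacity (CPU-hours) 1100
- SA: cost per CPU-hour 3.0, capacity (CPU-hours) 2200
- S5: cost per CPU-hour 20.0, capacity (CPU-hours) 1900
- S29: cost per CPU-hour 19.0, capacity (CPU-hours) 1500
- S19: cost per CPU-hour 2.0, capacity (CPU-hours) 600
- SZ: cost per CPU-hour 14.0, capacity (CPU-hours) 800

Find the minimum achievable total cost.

64200

Use providers in increasing cost order.
S19 at 2.0: take all 600 CPU-hours — 5900 still needed.
Take 2200 from SA at 3.0 — need 3700 more.
Take 1100 from SJ at 13.0 — need 2600 more.
SZ (14.0): use full 800 — 1800 CPU-hours to go.
Take 1100 from SF at 16.0 — need 700 more.
Take 700 from S29 at 19.0 to finish.
S5: unused.
Cost = 600×2.0 + 2200×3.0 + 1100×13.0 + 800×14.0 + 1100×16.0 + 700×19.0 = 64200.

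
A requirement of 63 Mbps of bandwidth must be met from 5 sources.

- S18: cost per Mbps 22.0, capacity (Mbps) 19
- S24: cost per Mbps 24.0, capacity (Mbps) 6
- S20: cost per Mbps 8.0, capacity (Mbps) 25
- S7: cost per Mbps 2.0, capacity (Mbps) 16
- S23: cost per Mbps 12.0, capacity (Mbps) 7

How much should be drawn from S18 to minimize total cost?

Use sources in increasing cost order.
Take 16 from S7 at 2.0 → need 47 more.
Take 25 from S20 at 8.0 → need 22 more.
Take 7 from S23 at 12.0 → need 15 more.
S18 (22.0): take the remaining 15 → done.
S24: unused.

15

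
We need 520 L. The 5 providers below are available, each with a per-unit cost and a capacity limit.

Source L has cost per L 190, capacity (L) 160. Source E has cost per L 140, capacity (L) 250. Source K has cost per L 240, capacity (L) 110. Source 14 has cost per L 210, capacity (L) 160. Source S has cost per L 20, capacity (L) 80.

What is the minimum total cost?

73300

Use providers in increasing cost order.
Source S (20): use full 80 — 440 L to go.
Source E at 140: take all 250 L — 190 still needed.
Source L (190): use full 160 — 30 L to go.
Take 30 from Source 14 at 210 to finish.
Source K: unused.
Cost = 80×20 + 250×140 + 160×190 + 30×210 = 73300.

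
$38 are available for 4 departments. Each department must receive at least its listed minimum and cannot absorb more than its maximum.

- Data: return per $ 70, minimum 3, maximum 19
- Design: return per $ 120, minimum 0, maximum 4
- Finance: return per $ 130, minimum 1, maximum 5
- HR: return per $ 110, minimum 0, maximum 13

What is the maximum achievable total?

3680

Meeting every minimum uses 3+0+1+0 = 4 $, leaving 34.
Highest return per $ first: Finance 130 > Design 120 > HR 110 > Data 70.
Finance takes 4 more to reach its cap of 5 ; 30 left.
Design takes 4 more to reach its cap of 4 ; 26 left.
HR takes 13 more to reach its cap of 13 ; 13 left.
Only 13 left; Data takes them to reach 16.
Total = 70×16 + 120×4 + 130×5 + 110×13 = 3680.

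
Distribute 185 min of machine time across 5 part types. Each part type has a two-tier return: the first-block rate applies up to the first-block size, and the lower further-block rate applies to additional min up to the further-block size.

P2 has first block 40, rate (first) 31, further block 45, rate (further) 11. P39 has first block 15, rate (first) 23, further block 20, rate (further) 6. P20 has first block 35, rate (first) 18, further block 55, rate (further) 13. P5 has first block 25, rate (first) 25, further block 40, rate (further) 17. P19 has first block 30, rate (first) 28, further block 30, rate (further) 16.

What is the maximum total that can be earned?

Rank every tier by rate: P2/first 31 > P19/first 28 > P5/first 25 > P39/first 23 > P20/first 18 > P5/second 17 > P19/second 16 > P20/second 13 > P2/second 11 > P39/second 6.
P2 first at 31: fill all 40 ; 145 left.
Fill P19 first block (30 at 28) ; 115 left.
Fill P5 first block (25 at 25) ; 90 left.
P39 first at 23: fill all 15 ; 75 left.
P20 first at 18: fill all 35 ; 40 left.
Fill P5 second block (40 at 17) ; 0 left.
Total = 31×40 + 28×30 + 25×25 + 23×15 + 18×35 + 17×40 = 4360.

4360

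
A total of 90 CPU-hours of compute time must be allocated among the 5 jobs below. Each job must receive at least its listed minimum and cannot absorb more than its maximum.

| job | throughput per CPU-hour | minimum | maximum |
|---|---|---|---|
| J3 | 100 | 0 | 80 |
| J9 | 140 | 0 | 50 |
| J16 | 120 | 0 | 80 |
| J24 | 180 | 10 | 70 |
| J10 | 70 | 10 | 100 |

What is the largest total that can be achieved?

14700

Meeting every minimum uses 0+0+0+10+10 = 20 CPU-hours, leaving 70.
Rank by throughput per CPU-hour: J24 180 > J9 140 > J16 120 > J3 100 > J10 70.
J24: +60 to 70 (cap) — 10 left.
J9: +10 (room for 50) → 10. Pool exhausted.
Total = 140×10 + 180×70 + 70×10 = 14700.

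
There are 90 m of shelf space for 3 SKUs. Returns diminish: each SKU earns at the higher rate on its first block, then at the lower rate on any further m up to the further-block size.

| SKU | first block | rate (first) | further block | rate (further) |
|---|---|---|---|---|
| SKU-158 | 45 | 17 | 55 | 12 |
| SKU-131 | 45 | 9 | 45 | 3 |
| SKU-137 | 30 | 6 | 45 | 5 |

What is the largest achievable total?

Rank every tier by rate: SKU-158/T1 17 > SKU-158/T2 12 > SKU-131/T1 9 > SKU-137/T1 6 > SKU-137/T2 5 > SKU-131/T2 3.
Fill SKU-158 T1 block (45 at 17) — 45 left.
SKU-158 T2 at 12: only 45 left, fill 45.
Total = 17×45 + 12×45 = 1305.

1305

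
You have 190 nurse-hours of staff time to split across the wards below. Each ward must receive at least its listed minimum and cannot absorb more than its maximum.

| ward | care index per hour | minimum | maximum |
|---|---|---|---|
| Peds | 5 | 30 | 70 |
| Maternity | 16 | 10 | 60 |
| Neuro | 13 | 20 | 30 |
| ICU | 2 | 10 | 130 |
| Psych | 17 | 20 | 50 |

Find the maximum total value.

Meeting every minimum uses 30+10+20+10+20 = 90 nurse-hours, leaving 100.
Highest care index per hour first: Psych 17 > Maternity 16 > Neuro 13 > Peds 5 > ICU 2.
Psych: +30 to 50 (cap) ; 70 left.
Maternity: +50 to 60 (cap) ; 20 left.
Neuro: +10 to 30 (cap) ; 10 left.
Only 10 left; Peds takes them to reach 40.
Total = 5×40 + 16×60 + 13×30 + 2×10 + 17×50 = 2420.

2420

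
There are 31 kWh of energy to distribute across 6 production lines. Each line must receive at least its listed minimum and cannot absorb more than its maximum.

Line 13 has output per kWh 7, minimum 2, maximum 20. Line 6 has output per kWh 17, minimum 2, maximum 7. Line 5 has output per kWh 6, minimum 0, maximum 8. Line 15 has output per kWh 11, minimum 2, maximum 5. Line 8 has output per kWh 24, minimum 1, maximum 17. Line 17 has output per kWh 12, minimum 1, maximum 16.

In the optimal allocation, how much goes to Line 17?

3

Meeting every minimum uses 2+2+0+2+1+1 = 8 kWh, leaving 23.
Order the production lines by output per kWh: Line 8 24 > Line 6 17 > Line 17 12 > Line 15 11 > Line 13 7 > Line 5 6.
Give Line 8 16 more to hit its cap of 17 ; 7 left.
Line 6: +5 to 7 (cap) ; 2 left.
Only 2 left; Line 17 takes them to reach 3.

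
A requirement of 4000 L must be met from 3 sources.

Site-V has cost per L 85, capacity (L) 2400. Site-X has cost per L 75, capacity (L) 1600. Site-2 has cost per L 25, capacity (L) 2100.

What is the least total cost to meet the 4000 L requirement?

198000

Use sources in increasing cost order.
Take 2100 from Site-2 at 25 ; need 1900 more.
Take 1600 from Site-X at 75 ; need 300 more.
Site-V at 85: take 300 of its 2400 ; requirement met.
Cost = 2100×25 + 1600×75 + 300×85 = 198000.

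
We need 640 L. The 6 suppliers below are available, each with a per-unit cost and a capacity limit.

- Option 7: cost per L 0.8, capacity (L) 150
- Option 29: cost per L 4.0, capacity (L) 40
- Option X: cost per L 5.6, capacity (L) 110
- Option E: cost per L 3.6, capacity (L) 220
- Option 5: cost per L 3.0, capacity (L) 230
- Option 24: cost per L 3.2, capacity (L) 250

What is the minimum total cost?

Use suppliers in increasing cost order.
Option 7 at 0.8: take all 150 L ; 490 still needed.
Take 230 from Option 5 at 3.0 ; need 260 more.
Option 24 at 3.2: take all 250 L ; 10 still needed.
Option E (3.6): take the remaining 10 ; done.
Option 29, Option X: unused.
Cost = 150×0.8 + 230×3.0 + 250×3.2 + 10×3.6 = 1646.

1646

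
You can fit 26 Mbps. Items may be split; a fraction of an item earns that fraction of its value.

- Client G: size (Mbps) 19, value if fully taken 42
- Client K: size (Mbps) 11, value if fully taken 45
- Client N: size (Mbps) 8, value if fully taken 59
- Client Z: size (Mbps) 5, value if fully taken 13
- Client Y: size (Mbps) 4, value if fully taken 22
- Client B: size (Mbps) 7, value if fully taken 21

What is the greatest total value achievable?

Rank by value-to-size ratio: Client N 59/8≈7.38, Client Y 22/4≈5.5, Client K 45/11≈4.09, Client B 21/7≈3, Client Z 13/5≈2.6, Client G 42/19≈2.21.
Client N: take in full, 8 Mbps for value 59 ; 18 left.
Take all of Client Y (4 Mbps, value 22) ; 14 Mbps left.
Take all of Client K (11 Mbps, value 45) ; 3 Mbps left.
Only 3 Mbps remain; take 3/7 of Client B for value 21×3/7 = 9.
Total value = 135.

135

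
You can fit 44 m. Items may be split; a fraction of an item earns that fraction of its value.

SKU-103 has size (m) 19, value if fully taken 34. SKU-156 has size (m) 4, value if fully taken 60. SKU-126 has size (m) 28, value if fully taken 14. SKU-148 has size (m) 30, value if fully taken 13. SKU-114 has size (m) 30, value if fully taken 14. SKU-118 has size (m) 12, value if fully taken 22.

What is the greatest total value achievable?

Rank by value-to-size ratio: SKU-156 60/4≈15, SKU-118 22/12≈1.83, SKU-103 34/19≈1.79, SKU-126 14/28≈0.5, SKU-114 14/30≈0.467, SKU-148 13/30≈0.433.
Take all of SKU-156 (4 m, value 60) — 40 m left.
Take all of SKU-118 (12 m, value 22) — 28 m left.
SKU-103: take in full, 19 m for value 34 — 9 left.
9 m left: a 9/28 share of SKU-126 gives 14×9/28 = 4.5.
Total value = 120.5.

120.5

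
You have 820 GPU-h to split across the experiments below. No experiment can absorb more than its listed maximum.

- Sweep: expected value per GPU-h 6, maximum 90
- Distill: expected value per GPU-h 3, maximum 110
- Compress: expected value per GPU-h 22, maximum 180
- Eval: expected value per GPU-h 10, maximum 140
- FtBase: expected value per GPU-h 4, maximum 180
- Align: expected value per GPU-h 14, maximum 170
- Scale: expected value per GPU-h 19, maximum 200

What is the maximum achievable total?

12240

Rank by expected value per GPU-h: Compress 22 > Scale 19 > Align 14 > Eval 10 > Sweep 6 > FtBase 4 > Distill 3.
Give Compress 180 to hit its cap of 180 — 640 left.
Scale: +200 to 200 (cap) — 440 left.
Align takes 170 to reach its cap of 170 — 270 left.
Give Eval 140 to hit its cap of 140 — 130 left.
Sweep takes 90 to reach its cap of 90 — 40 left.
FtBase has room for 180 but only 40 remain, so it gets 40.
Total = 6×90 + 22×180 + 10×140 + 4×40 + 14×170 + 19×200 = 12240.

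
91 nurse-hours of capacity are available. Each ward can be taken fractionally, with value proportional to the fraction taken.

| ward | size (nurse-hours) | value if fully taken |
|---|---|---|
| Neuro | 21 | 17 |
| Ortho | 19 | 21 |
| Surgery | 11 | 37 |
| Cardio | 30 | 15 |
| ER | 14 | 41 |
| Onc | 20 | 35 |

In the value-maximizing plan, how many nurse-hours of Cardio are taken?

6

Sort by value density: Surgery 37/11≈3.36, ER 41/14≈2.93, Onc 35/20≈1.75, Ortho 21/19≈1.11, Neuro 17/21≈0.81, Cardio 15/30≈0.5.
Surgery: take in full, 11 nurse-hours for value 37 — 80 left.
All 14 nurse-hours of ER fit (value 41) — 66 remain.
All 20 nurse-hours of Onc fit (value 35) — 46 remain.
Take all of Ortho (19 nurse-hours, value 21) — 27 nurse-hours left.
Neuro: take in full, 21 nurse-hours for value 17 — 6 left.
6 nurse-hours left: a 6/30 share of Cardio gives 15×6/30 = 3.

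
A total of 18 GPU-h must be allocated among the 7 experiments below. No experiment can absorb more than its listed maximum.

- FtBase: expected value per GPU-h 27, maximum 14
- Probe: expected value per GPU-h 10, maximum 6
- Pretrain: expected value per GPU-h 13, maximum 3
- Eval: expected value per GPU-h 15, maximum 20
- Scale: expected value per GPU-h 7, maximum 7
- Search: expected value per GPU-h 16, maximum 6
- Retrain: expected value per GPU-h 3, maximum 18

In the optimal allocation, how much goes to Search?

Order the experiments by expected value per GPU-h: FtBase 27 > Search 16 > Eval 15 > Pretrain 13 > Probe 10 > Scale 7 > Retrain 3.
FtBase takes 14 to reach its cap of 14 ; 4 left.
Search has room for 6 but only 4 remain, so it gets 4.

4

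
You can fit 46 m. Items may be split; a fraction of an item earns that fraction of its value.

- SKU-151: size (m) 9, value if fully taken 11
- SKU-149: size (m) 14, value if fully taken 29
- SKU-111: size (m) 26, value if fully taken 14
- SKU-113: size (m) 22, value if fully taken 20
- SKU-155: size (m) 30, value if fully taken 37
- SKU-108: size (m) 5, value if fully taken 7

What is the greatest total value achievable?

69.3

Rank by value-to-size ratio: SKU-149 29/14≈2.07, SKU-108 7/5≈1.4, SKU-155 37/30≈1.23, SKU-151 11/9≈1.22, SKU-113 20/22≈0.909, SKU-111 14/26≈0.538.
Take all of SKU-149 (14 m, value 29) ; 32 m left.
SKU-108: take in full, 5 m for value 7 ; 27 left.
Only 27 m remain; take 27/30 of SKU-155 for value 37×27/30 = 33.3.
Total value = 69.3.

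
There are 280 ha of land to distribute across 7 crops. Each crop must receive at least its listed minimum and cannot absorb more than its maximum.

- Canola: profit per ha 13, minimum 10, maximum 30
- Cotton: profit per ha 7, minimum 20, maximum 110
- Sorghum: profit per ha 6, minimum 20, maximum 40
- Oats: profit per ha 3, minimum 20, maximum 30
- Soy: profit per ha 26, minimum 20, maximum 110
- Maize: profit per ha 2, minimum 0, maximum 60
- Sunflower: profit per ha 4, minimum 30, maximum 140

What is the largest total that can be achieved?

4040

Meeting every minimum uses 10+20+20+20+20+0+30 = 120 ha, leaving 160.
Order the crops by profit per ha: Soy 26 > Canola 13 > Cotton 7 > Sorghum 6 > Sunflower 4 > Oats 3 > Maize 2.
Soy: +90 to 110 (cap) ; 70 left.
Canola: +20 to 30 (cap) ; 50 left.
Only 50 left; Cotton takes them to reach 70.
Total = 13×30 + 7×70 + 6×20 + 3×20 + 26×110 + 4×30 = 4040.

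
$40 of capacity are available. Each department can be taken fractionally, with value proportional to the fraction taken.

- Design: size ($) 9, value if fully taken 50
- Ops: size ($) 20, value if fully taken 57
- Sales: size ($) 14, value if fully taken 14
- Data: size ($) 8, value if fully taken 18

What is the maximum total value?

Best value per unit of size first: Design 50/9≈5.56, Ops 57/20≈2.85, Data 18/8≈2.25, Sales 14/14≈1.
All 9 $ of Design fit (value 50) — 31 remain.
All 20 $ of Ops fit (value 57) — 11 remain.
Data: take in full, 8 $ for value 18 — 3 left.
Only 3 $ remain; take 3/14 of Sales for value 14×3/14 = 3.
Total value = 128.

128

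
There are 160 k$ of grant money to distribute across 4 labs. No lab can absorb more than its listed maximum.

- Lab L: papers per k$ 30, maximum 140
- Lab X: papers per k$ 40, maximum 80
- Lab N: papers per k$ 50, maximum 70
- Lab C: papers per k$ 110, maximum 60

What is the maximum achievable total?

Rank by papers per k$: Lab C 110 > Lab N 50 > Lab X 40 > Lab L 30.
Lab C takes 60 to reach its cap of 60 → 100 left.
Lab N: +70 to 70 (cap) → 30 left.
Lab X: +30 (room for 80) → 30. Pool exhausted.
Total = 40×30 + 50×70 + 110×60 = 11300.

11300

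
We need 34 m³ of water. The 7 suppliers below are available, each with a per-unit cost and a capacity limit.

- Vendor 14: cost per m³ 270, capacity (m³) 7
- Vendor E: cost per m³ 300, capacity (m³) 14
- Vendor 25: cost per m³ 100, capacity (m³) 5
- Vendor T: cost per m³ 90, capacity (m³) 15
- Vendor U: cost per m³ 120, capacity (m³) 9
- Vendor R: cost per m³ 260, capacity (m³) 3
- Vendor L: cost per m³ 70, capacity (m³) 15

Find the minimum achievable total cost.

Cheapest first:
Take 15 from Vendor L at 70 ; need 19 more.
Vendor T (90): use full 15 ; 4 m³ to go.
Vendor 25 at 100: take 4 of its 5 ; requirement met.
Vendor U, Vendor R, Vendor 14, Vendor E: unused.
Cost = 15×70 + 15×90 + 4×100 = 2800.

2800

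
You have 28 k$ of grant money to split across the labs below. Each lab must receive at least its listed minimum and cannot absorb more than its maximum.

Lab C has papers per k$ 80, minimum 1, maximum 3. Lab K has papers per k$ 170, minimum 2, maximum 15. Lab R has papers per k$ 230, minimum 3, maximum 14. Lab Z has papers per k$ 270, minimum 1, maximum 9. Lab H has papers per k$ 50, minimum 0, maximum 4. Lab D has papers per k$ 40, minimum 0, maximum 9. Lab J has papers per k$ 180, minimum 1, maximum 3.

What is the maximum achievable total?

6430

Meeting every minimum uses 1+2+3+1+0+0+1 = 8 k$, leaving 20.
Order the labs by papers per k$: Lab Z 270 > Lab R 230 > Lab J 180 > Lab K 170 > Lab C 80 > Lab H 50 > Lab D 40.
Lab Z takes 8 more to reach its cap of 9 ; 12 left.
Lab R: +11 to 14 (cap) ; 1 left.
Lab J: +1 (room for 2) → 2. Pool exhausted.
Total = 80×1 + 170×2 + 230×14 + 270×9 + 180×2 = 6430.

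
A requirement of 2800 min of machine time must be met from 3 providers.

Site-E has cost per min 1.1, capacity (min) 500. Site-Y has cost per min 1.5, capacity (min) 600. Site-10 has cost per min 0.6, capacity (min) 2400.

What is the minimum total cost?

Use providers in increasing cost order.
Site-10 (0.6): use full 2400 ; 400 min to go.
Take 400 from Site-E at 1.1 to finish.
Site-Y: unused.
Cost = 2400×0.6 + 400×1.1 = 1880.

1880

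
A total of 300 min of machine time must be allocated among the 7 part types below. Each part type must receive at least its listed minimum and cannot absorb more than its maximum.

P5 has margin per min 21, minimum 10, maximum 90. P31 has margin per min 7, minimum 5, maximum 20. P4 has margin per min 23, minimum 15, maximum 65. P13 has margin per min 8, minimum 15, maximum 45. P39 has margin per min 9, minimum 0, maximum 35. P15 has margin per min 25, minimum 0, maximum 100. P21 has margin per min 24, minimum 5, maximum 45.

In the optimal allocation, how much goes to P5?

Meeting every minimum uses 10+5+15+15+0+0+5 = 50 min, leaving 250.
Order the part types by margin per min: P15 25 > P21 24 > P4 23 > P5 21 > P39 9 > P13 8 > P31 7.
P15 takes 100 more to reach its cap of 100 ; 150 left.
P21 takes 40 more to reach its cap of 45 ; 110 left.
Give P4 50 more to hit its cap of 65 ; 60 left.
Only 60 left; P5 takes them to reach 70.

70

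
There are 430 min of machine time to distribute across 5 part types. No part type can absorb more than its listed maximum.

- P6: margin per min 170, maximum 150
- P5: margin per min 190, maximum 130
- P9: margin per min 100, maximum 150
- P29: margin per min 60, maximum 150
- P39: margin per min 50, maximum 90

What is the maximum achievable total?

Highest margin per min first: P5 190 > P6 170 > P9 100 > P29 60 > P39 50.
P5 takes 130 to reach its cap of 130 → 300 left.
P6: +150 to 150 (cap) → 150 left.
P9: +150 to 150 (cap) → 0 left.
Total = 170×150 + 190×130 + 100×150 = 65200.

65200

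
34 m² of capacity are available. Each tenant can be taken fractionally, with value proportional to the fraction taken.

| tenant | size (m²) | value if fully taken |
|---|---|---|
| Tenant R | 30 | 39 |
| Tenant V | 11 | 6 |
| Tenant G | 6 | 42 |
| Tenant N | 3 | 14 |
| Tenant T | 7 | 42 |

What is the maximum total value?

Sort by value density: Tenant G 42/6≈7, Tenant T 42/7≈6, Tenant N 14/3≈4.67, Tenant R 39/30≈1.3, Tenant V 6/11≈0.545.
Take all of Tenant G (6 m², value 42) ; 28 m² left.
Tenant T: take in full, 7 m² for value 42 ; 21 left.
Tenant N: take in full, 3 m² for value 14 ; 18 left.
Only 18 m² remain; take 18/30 of Tenant R for value 39×18/30 = 23.4.
Total value = 121.4.

121.4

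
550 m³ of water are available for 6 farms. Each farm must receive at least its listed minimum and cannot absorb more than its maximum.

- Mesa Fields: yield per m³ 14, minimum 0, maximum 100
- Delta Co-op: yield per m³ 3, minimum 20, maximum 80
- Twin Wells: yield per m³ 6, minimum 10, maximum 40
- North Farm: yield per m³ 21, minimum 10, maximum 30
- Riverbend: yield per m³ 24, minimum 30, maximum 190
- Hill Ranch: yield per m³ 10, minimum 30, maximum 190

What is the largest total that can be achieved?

8670

Meeting every minimum uses 0+20+10+10+30+30 = 100 m³, leaving 450.
Order the farms by yield per m³: Riverbend 24 > North Farm 21 > Mesa Fields 14 > Hill Ranch 10 > Twin Wells 6 > Delta Co-op 3.
Give Riverbend 160 more to hit its cap of 190 → 290 left.
North Farm takes 20 more to reach its cap of 30 → 270 left.
Mesa Fields: +100 to 100 (cap) → 170 left.
Hill Ranch: +160 to 190 (cap) → 10 left.
Twin Wells: +10 (room for 30) → 20. Pool exhausted.
Total = 14×100 + 3×20 + 6×20 + 21×30 + 24×190 + 10×190 = 8670.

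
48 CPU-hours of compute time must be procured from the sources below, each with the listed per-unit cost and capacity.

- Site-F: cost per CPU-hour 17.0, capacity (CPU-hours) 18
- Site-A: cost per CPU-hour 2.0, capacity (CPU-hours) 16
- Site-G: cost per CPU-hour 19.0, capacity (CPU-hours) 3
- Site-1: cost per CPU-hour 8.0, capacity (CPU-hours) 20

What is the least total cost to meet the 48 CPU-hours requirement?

396

Fill from the cheapest source first.
Take 16 from Site-A at 2.0 ; need 32 more.
Site-1 at 8.0: take all 20 CPU-hours ; 12 still needed.
Site-F (17.0): take the remaining 12 ; done.
Site-G: unused.
Cost = 16×2.0 + 20×8.0 + 12×17.0 = 396.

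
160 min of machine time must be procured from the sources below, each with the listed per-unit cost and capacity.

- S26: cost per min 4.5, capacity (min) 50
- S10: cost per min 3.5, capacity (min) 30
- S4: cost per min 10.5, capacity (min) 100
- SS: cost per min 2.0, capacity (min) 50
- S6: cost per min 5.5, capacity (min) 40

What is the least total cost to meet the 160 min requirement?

Fill from the cheapest source first.
SS at 2.0: take all 50 min — 110 still needed.
Take 30 from S10 at 3.5 — need 80 more.
S26 (4.5): use full 50 — 30 min to go.
S6 (5.5): take the remaining 30 — done.
S4: unused.
Cost = 50×2.0 + 30×3.5 + 50×4.5 + 30×5.5 = 595.

595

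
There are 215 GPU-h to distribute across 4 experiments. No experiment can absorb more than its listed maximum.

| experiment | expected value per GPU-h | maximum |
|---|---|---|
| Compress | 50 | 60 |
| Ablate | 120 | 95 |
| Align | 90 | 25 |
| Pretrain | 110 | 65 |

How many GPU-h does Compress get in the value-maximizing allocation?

30

Order the experiments by expected value per GPU-h: Ablate 120 > Pretrain 110 > Align 90 > Compress 50.
Give Ablate 95 to hit its cap of 95 — 120 left.
Pretrain: +65 to 65 (cap) — 55 left.
Give Align 25 to hit its cap of 25 — 30 left.
Compress: +30 (room for 60) → 30. Pool exhausted.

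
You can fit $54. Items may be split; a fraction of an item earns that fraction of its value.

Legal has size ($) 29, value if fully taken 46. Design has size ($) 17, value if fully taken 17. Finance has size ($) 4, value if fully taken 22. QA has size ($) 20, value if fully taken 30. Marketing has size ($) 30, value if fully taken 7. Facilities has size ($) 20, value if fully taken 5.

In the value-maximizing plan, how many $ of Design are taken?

1

Sort by value density: Finance 22/4≈5.5, Legal 46/29≈1.59, QA 30/20≈1.5, Design 17/17≈1, Facilities 5/20≈0.25, Marketing 7/30≈0.233.
All 4 $ of Finance fit (value 22) → 50 remain.
All 29 $ of Legal fit (value 46) → 21 remain.
QA: take in full, 20 $ for value 30 → 1 left.
Only 1 $ remain; take 1/17 of Design for value 17×1/17 = 1.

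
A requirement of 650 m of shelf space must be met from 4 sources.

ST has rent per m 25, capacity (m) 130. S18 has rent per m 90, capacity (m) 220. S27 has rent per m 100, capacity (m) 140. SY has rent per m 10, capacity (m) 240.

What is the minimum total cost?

Fill from the cheapest source first.
Take 240 from SY at 10 — need 410 more.
ST (25): use full 130 — 280 m to go.
S18 at 90: take all 220 m — 60 still needed.
S27 at 100: take 60 of its 140 — requirement met.
Cost = 240×10 + 130×25 + 220×90 + 60×100 = 31450.

31450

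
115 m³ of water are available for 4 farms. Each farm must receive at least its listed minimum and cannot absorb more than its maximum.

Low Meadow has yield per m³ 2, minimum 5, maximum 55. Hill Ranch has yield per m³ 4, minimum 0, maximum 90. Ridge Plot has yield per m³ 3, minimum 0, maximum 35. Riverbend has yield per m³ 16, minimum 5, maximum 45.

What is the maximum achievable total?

Meeting every minimum uses 5+0+0+5 = 10 m³, leaving 105.
Highest yield per m³ first: Riverbend 16 > Hill Ranch 4 > Ridge Plot 3 > Low Meadow 2.
Riverbend takes 40 more to reach its cap of 45 ; 65 left.
Hill Ranch: +65 (room for 90) → 65. Pool exhausted.
Total = 2×5 + 4×65 + 16×45 = 990.

990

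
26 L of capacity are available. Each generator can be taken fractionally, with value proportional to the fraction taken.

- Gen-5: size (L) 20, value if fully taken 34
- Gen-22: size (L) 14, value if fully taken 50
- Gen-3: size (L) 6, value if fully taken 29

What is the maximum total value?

Rank by value-to-size ratio: Gen-3 29/6≈4.83, Gen-22 50/14≈3.57, Gen-5 34/20≈1.7.
Gen-3: take in full, 6 L for value 29 — 20 left.
All 14 L of Gen-22 fit (value 50) — 6 remain.
6 L left: a 6/20 share of Gen-5 gives 34×6/20 = 10.2.
Total value = 89.2.

89.2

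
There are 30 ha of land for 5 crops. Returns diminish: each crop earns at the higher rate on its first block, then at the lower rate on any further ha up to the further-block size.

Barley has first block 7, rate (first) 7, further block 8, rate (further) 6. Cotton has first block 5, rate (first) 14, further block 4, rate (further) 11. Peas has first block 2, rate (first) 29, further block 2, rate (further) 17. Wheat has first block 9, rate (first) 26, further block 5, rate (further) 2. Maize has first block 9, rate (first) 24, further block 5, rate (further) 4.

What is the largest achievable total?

Treat each block as its own option and order by rate: Peas/tier1 29 > Wheat/tier1 26 > Maize/tier1 24 > Peas/tier2 17 > Cotton/tier1 14 > Cotton/tier2 11 > Barley/tier1 7 > Barley/tier2 6 > Maize/tier2 4 > Wheat/tier2 2.
Peas/tier1 (29): +2 ; 28 left.
Wheat tier1 at 26: fill all 9 ; 19 left.
Fill Maize tier1 block (9 at 24) ; 10 left.
Fill Peas tier2 block (2 at 17) ; 8 left.
Fill Cotton tier1 block (5 at 14) ; 3 left.
Cotton tier2 at 11: only 3 left, fill 3.
Total = 29×2 + 26×9 + 24×9 + 17×2 + 14×5 + 11×3 = 645.

645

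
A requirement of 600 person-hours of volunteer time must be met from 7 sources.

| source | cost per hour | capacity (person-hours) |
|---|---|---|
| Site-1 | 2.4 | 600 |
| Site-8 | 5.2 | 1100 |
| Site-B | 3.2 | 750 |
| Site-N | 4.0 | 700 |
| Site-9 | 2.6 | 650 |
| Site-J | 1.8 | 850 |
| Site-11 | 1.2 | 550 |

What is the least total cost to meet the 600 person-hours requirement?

Use sources in increasing cost order.
Site-11 at 1.2: take all 550 person-hours — 50 still needed.
Site-J (1.8): take the remaining 50 — done.
Site-1, Site-9, Site-B, Site-N, Site-8: unused.
Cost = 550×1.2 + 50×1.8 = 750.

750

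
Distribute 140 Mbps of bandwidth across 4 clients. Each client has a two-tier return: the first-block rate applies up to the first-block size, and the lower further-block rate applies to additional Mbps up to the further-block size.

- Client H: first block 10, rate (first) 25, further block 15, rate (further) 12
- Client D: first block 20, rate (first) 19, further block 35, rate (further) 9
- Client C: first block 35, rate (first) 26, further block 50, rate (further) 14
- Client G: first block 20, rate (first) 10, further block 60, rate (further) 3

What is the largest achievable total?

Treat each block as its own option and order by rate: Client C/tier1 26 > Client H/tier1 25 > Client D/tier1 19 > Client C/tier2 14 > Client H/tier2 12 > Client G/tier1 10 > Client D/tier2 9 > Client G/tier2 3.
Client C tier1 at 26: fill all 35 — 105 left.
Client H/tier1 (25): +10 — 95 left.
Client D/tier1 (19): +20 — 75 left.
Fill Client C tier2 block (50 at 14) — 25 left.
Fill Client H tier2 block (15 at 12) — 10 left.
Client G tier1 at 10: only 10 left, fill 10.
Total = 26×35 + 25×10 + 19×20 + 14×50 + 12×15 + 10×10 = 2520.

2520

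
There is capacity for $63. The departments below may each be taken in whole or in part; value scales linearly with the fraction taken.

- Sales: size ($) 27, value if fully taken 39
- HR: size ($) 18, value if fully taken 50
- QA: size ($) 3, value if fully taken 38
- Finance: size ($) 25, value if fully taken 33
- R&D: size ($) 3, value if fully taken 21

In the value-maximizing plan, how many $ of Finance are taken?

Sort by value density: QA 38/3≈12.7, R&D 21/3≈7, HR 50/18≈2.78, Sales 39/27≈1.44, Finance 33/25≈1.32.
Take all of QA (3 $, value 38) — 60 $ left.
All 3 $ of R&D fit (value 21) — 57 remain.
All 18 $ of HR fit (value 50) — 39 remain.
Take all of Sales (27 $, value 39) — 12 $ left.
12 $ left: a 12/25 share of Finance gives 33×12/25 = 15.84.

12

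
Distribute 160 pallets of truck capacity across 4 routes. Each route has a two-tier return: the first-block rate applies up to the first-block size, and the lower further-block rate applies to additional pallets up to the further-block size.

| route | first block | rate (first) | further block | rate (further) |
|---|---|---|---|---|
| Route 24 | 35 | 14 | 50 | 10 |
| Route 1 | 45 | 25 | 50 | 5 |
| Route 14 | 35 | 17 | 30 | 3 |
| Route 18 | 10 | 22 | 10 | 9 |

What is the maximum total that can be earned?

2780

Rank every tier by rate: Route 1/T1 25 > Route 18/T1 22 > Route 14/T1 17 > Route 24/T1 14 > Route 24/T2 10 > Route 18/T2 9 > Route 1/T2 5 > Route 14/T2 3.
Route 1/T1 (25): +45 → 115 left.
Route 18/T1 (22): +10 → 105 left.
Route 14 T1 at 17: fill all 35 → 70 left.
Fill Route 24 T1 block (35 at 14) → 35 left.
Route 24/T2: +35 of 50 at 10; pool empty.
Total = 25×45 + 22×10 + 17×35 + 14×35 + 10×35 = 2780.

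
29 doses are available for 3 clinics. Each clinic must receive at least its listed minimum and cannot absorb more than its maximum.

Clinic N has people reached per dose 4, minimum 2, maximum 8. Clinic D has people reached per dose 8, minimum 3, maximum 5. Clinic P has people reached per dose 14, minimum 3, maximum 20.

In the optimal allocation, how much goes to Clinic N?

4

Meeting every minimum uses 2+3+3 = 8 doses, leaving 21.
Rank by people reached per dose: Clinic P 14 > Clinic D 8 > Clinic N 4.
Clinic P: +17 to 20 (cap) — 4 left.
Clinic D takes 2 more to reach its cap of 5 — 2 left.
Clinic N: +2 (room for 6) → 4. Pool exhausted.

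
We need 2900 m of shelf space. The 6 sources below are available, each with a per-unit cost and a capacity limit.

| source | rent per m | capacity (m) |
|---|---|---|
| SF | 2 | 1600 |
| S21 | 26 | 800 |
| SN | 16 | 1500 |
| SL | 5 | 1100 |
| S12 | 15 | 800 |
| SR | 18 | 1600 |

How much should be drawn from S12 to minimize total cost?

200

Fill from the cheapest source first.
SF (2): use full 1600 — 1300 m to go.
SL at 5: take all 1100 m — 200 still needed.
S12 (15): take the remaining 200 — done.
SN, SR, S21: unused.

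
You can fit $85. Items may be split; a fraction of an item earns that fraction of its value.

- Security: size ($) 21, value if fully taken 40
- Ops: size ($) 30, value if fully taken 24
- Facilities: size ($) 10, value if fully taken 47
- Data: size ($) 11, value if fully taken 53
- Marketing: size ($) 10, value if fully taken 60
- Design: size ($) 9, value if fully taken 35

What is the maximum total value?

Best value per unit of size first: Marketing 60/10≈6, Data 53/11≈4.82, Facilities 47/10≈4.7, Design 35/9≈3.89, Security 40/21≈1.9, Ops 24/30≈0.8.
Marketing: take in full, 10 $ for value 60 ; 75 left.
All 11 $ of Data fit (value 53) ; 64 remain.
Facilities: take in full, 10 $ for value 47 ; 54 left.
Take all of Design (9 $, value 35) ; 45 $ left.
All 21 $ of Security fit (value 40) ; 24 remain.
Fill the last 24 $ with part of Ops: 24/30 of it earns 19.2.
Total value = 254.2.

254.2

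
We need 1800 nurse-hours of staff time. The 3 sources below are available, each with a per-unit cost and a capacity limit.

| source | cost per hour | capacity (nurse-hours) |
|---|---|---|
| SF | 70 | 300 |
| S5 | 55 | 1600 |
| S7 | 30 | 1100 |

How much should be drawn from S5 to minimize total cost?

Fill from the cheapest source first.
Take 1100 from S7 at 30 — need 700 more.
S5 (55): take the remaining 700 — done.
SF: unused.

700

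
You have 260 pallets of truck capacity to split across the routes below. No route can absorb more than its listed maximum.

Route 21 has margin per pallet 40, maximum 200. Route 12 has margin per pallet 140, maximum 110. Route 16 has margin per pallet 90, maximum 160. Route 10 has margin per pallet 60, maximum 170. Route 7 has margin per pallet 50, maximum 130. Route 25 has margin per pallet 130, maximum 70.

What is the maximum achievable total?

31700

Order the routes by margin per pallet: Route 12 140 > Route 25 130 > Route 16 90 > Route 10 60 > Route 7 50 > Route 21 40.
Route 12: +110 to 110 (cap) → 150 left.
Give Route 25 70 to hit its cap of 70 → 80 left.
Only 80 left; Route 16 takes them to reach 80.
Total = 140×110 + 90×80 + 130×70 = 31700.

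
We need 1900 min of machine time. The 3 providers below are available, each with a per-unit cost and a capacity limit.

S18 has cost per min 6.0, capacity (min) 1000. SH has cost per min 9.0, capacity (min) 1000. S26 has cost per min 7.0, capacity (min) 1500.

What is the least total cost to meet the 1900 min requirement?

12300

Use providers in increasing cost order.
Take 1000 from S18 at 6.0 ; need 900 more.
S26 at 7.0: take 900 of its 1500 ; requirement met.
SH: unused.
Cost = 1000×6.0 + 900×7.0 = 12300.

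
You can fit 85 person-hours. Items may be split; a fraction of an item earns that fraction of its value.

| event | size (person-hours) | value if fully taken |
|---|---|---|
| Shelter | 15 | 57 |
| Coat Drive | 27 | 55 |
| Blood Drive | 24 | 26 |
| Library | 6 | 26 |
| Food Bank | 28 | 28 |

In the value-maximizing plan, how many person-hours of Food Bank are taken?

Sort by value density: Library 26/6≈4.33, Shelter 57/15≈3.8, Coat Drive 55/27≈2.04, Blood Drive 26/24≈1.08, Food Bank 28/28≈1.
Library: take in full, 6 person-hours for value 26 ; 79 left.
Take all of Shelter (15 person-hours, value 57) ; 64 person-hours left.
Coat Drive: take in full, 27 person-hours for value 55 ; 37 left.
All 24 person-hours of Blood Drive fit (value 26) ; 13 remain.
Fill the last 13 person-hours with part of Food Bank: 13/28 of it earns 13.

13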